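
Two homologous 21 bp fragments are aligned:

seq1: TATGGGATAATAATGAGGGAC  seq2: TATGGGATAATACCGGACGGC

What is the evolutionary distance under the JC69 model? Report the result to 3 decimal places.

0.360

The sequences differ at 6 of 21 sites (13, 14, 16, 17, 18, 20), so p = 6/21 ≈ 0.285714.
d = −(3/4) ln(1 − 4p/3) = −0.75 ln(1 − 0.380952) = −0.75 ln(0.619048)
  = −0.75 × (-0.479572) = 0.359679 substitutions/site.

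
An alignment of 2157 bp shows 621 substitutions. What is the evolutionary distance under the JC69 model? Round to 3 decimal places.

0.363

p = 621/2157 ≈ 0.2879.
d = −(3/4) ln(1 − 4p/3) = −0.75 ln(1 − 0.383867) = −0.75 ln(0.616133)
  = −0.75 × (-0.484292) = 0.363219 substitutions/site.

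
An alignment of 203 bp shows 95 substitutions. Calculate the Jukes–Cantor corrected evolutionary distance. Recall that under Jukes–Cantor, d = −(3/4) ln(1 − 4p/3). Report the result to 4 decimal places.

0.7336

p = 95/203 ≈ 0.46798.
d = −(3/4) ln(1 − 4p/3) = −0.75 ln(1 − 0.623973) = −0.75 ln(0.376027)
  = −0.75 × (-0.978094) = 0.733571 substitutions/site.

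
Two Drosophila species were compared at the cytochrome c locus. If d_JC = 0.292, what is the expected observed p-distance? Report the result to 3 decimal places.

p = (3/4)(1 − e^(−4d/3)) = 0.75 × (1 − e^(-0.389333)) = 0.75 × (1 − 0.677509) = 0.241868.

0.242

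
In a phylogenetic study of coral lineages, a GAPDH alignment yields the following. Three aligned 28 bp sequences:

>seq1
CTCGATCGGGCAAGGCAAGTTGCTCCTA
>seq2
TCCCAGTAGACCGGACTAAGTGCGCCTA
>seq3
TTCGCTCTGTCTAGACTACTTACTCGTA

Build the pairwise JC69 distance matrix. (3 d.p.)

d(seq1,seq2) = 0.824, d(seq1,seq3) = 0.485, d(seq2,seq3) = 0.824

seq1–seq2: 14/28 sites differ → p = 0.5, d = −0.75 ln(1 − 0.666667) = 0.823960 ≈ 0.824.
seq1–seq3: 10/28 sites differ → p ≈ 0.357143, d = −0.75 ln(1 − 0.476191) = 0.484971 ≈ 0.485.
seq2–seq3: 14/28 sites differ → p = 0.5, d = −0.75 ln(1 − 0.666667) = 0.823960 ≈ 0.824.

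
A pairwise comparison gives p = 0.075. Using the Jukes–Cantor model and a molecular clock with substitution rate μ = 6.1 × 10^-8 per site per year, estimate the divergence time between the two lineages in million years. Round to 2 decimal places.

d = −(3/4) ln(1 − 4p/3) = −0.75 ln(1 − 0.1) = −0.75 ln(0.9)
  = −0.75 × (-0.105361) = 0.079021 substitutions/site.
Under a molecular clock d = 2μt, so t = d/(2μ) = 0.079021 / (2 × 6.1 × 10^-8) = 0.65 million years.

0.65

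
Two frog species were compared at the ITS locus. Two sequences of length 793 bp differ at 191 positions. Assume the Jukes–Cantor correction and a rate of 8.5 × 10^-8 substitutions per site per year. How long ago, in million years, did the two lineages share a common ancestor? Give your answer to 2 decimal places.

p = 191/793 ≈ 0.240858.
d = −(3/4) ln(1 − 4p/3) = −0.75 ln(1 − 0.321144) = −0.75 ln(0.678856)
  = −0.75 × (-0.387346) = 0.290510 substitutions/site.
Under a molecular clock d = 2μt, so t = d/(2μ) = 0.290510 / (2 × 8.5 × 10^-8) = 1.71 million years.

1.71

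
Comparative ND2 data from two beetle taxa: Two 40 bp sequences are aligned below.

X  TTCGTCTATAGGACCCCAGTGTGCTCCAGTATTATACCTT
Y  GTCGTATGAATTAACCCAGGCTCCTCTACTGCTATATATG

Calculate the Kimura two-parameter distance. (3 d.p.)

0.628

Of 40 sites, 5 differences are transitions and 12 are transversions, so P = 5/40 = 0.125 and Q = 12/40 = 0.3.
Under the Kimura two-parameter model, d = −½ ln(1 − 2P − Q) − ¼ ln(1 − 2Q).
1 − 2P − Q = 0.45, giving −½ ln(0.45) = 0.399254.
1 − 2Q = 0.4, giving −¼ ln(0.4) = 0.229073.
d = 0.399254 + 0.229073 = 0.628327.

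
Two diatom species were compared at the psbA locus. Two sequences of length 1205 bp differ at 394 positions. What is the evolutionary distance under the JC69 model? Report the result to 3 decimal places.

p = 394/1205 ≈ 0.326971.
d = −(3/4) ln(1 − 4p/3) = −0.75 ln(1 − 0.435961) = −0.75 ln(0.564039)
  = −0.75 × (-0.572632) = 0.429474 substitutions/site.

0.429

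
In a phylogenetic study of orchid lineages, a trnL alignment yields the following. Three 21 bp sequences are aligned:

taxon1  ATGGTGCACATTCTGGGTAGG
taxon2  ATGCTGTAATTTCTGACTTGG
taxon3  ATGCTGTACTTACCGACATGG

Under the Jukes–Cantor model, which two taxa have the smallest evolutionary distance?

taxon1–taxon2: 7/21 differ, p = 0.333, d = 0.441.
taxon1–taxon3: 9/21 differ, p = 0.429, d = 0.635.
taxon2–taxon3: 4/21 differ, p = 0.190, d = 0.220.
The smallest distance is between taxon2 and taxon3.

taxon2 and taxon3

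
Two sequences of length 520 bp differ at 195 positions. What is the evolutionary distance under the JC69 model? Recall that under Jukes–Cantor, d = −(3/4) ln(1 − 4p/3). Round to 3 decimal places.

p = 195/520 = 0.375.
d = −(3/4) ln(1 − 4p/3) = −0.75 ln(1 − 0.5) = −0.75 ln(0.5)
  = −0.75 × (-0.693147) = 0.519860 substitutions/site.

0.520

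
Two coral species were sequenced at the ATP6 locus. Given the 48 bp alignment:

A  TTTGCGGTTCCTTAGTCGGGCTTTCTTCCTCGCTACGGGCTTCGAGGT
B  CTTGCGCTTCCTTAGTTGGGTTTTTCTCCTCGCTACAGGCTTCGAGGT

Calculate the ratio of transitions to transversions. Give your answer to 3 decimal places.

Transitions are A↔G and C↔T; transversions are all other mismatches.
Transitions: 6. Transversions: 1.
R = 6/1 = 6.000.

6.000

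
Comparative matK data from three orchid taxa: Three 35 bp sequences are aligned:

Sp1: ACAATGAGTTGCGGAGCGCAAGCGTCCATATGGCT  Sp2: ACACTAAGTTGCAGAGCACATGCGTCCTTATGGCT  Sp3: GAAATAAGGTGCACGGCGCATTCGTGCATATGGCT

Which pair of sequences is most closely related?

Sp1 and Sp2

Sp1–Sp2: 6/35 differ, p = 0.171, d = 0.195.
Sp1–Sp3: 10/35 differ, p = 0.286, d = 0.360.
Sp2–Sp3: 10/35 differ, p = 0.286, d = 0.360.
The smallest distance is between Sp1 and Sp2.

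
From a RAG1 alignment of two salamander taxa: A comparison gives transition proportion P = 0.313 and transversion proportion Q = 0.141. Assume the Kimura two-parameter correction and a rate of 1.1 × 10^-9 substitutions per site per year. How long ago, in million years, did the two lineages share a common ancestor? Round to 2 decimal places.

Under the Kimura two-parameter model, d = −½ ln(1 − 2P − Q) − ¼ ln(1 − 2Q).
1 − 2P − Q = 0.233, giving −½ ln(0.233) = 0.728358.
1 − 2Q = 0.718, giving −¼ ln(0.718) = 0.082821.
d = 0.728358 + 0.082821 = 0.811179.
Under a molecular clock d = 2μt, so t = d/(2μ) = 0.811179 / (2 × 1.1 × 10^-9) = 368.72 million years.

368.72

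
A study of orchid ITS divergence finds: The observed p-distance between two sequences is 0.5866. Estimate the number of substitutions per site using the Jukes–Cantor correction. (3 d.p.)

d = −(3/4) ln(1 − 4p/3) = −0.75 ln(1 − 0.782133) = −0.75 ln(0.217867)
  = −0.75 × (-1.523870) = 1.142903 substitutions/site.

1.143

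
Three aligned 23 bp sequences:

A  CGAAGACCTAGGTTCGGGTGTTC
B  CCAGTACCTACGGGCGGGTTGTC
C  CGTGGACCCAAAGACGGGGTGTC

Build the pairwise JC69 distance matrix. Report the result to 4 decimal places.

d(A,B) = 0.4674, d(A,C) = 0.6501, d(B,C) = 0.4674

A–B: 8/23 sites differ → p ≈ 0.347826, d = −0.75 ln(1 − 0.463768) = 0.467391 ≈ 0.4674.
A–C: 10/23 sites differ → p ≈ 0.434783, d = −0.75 ln(1 − 0.579711) = 0.650110 ≈ 0.6501.
B–C: 8/23 sites differ → p ≈ 0.347826, d = −0.75 ln(1 − 0.463768) = 0.467391 ≈ 0.4674.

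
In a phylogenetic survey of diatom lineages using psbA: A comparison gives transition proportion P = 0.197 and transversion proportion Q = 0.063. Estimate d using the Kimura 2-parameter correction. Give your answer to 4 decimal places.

Under the Kimura two-parameter model, d = −½ ln(1 − 2P − Q) − ¼ ln(1 − 2Q).
1 − 2P − Q = 0.543, giving −½ ln(0.543) = 0.305323.
1 − 2Q = 0.874, giving −¼ ln(0.874) = 0.033669.
d = 0.305323 + 0.033669 = 0.338992.

0.3390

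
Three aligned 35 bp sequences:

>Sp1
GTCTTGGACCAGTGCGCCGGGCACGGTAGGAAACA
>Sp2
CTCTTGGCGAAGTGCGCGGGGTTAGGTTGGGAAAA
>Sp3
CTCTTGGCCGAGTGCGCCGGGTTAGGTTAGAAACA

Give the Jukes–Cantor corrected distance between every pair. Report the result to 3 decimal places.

Sp1–Sp2: 11/35 sites differ → p ≈ 0.314286, d = −0.75 ln(1 − 0.419048) = 0.407315 ≈ 0.407.
Sp1–Sp3: 8/35 sites differ → p ≈ 0.228571, d = −0.75 ln(1 − 0.304761) = 0.272625 ≈ 0.273.
Sp2–Sp3: 6/35 sites differ → p ≈ 0.171429, d = −0.75 ln(1 − 0.228572) = 0.194634 ≈ 0.195.

d(Sp1,Sp2) = 0.407, d(Sp1,Sp3) = 0.273, d(Sp2,Sp3) = 0.195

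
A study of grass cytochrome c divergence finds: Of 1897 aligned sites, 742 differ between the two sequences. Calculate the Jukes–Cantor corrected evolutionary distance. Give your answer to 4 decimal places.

p = 742/1897 ≈ 0.391144.
d = −(3/4) ln(1 − 4p/3) = −0.75 ln(1 − 0.521525) = −0.75 ln(0.478475)
  = −0.75 × (-0.737151) = 0.552863 substitutions/site.

0.5529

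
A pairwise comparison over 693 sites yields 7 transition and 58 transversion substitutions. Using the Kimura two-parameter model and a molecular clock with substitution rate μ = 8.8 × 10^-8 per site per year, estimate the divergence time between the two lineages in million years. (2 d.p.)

P = 7/693 ≈ 0.010101 and Q = 58/693 ≈ 0.083694.
Under the Kimura two-parameter model, d = −½ ln(1 − 2P − Q) − ¼ ln(1 − 2Q).
1 − 2P − Q = 0.896104, giving −½ ln(0.896104) = 0.054849.
1 − 2Q = 0.832612, giving −¼ ln(0.832612) = 0.045797.
d = 0.054849 + 0.045797 = 0.100646.
Under a molecular clock d = 2μt, so t = d/(2μ) = 0.100646 / (2 × 8.8 × 10^-8) = 0.57 million years.

0.57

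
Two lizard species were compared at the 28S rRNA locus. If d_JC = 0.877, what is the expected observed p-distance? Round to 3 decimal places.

p = (3/4)(1 − e^(−4d/3)) = 0.75 × (1 − e^(-1.169333)) = 0.75 × (1 − 0.310574) = 0.517070.

0.517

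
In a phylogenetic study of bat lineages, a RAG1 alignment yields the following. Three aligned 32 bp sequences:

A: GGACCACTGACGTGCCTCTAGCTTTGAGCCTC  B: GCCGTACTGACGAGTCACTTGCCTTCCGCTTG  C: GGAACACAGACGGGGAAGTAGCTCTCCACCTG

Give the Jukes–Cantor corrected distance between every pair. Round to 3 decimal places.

A–B: 13/32 sites differ → p = 0.40625, d = −0.75 ln(1 − 0.541667) = 0.585119 ≈ 0.585.
A–C: 12/32 sites differ → p = 0.375, d = −0.75 ln(1 − 0.5) = 0.519860 ≈ 0.520.
B–C: 14/32 sites differ → p = 0.4375, d = −0.75 ln(1 − 0.583333) = 0.656601 ≈ 0.657.

d(A,B) = 0.585, d(A,C) = 0.520, d(B,C) = 0.657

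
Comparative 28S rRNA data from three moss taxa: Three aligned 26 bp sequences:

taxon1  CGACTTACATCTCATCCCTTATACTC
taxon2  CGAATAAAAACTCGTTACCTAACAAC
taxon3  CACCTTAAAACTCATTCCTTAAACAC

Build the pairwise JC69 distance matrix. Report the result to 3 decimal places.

d(taxon1,taxon2) = 0.717, d(taxon1,taxon3) = 0.334, d(taxon2,taxon3) = 0.464

taxon1–taxon2: 12/26 sites differ → p ≈ 0.461538, d = −0.75 ln(1 − 0.615384) = 0.716632 ≈ 0.717.
taxon1–taxon3: 7/26 sites differ → p ≈ 0.269231, d = −0.75 ln(1 − 0.358975) = 0.333515 ≈ 0.334.
taxon2–taxon3: 9/26 sites differ → p ≈ 0.346154, d = −0.75 ln(1 − 0.461539) = 0.464280 ≈ 0.464.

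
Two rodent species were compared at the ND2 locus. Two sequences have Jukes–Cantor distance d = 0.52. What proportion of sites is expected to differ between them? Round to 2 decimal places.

p = (3/4)(1 − e^(−4d/3)) = 0.75 × (1 − e^(-0.693333)) = 0.75 × (1 − 0.499907) = 0.375070.

0.38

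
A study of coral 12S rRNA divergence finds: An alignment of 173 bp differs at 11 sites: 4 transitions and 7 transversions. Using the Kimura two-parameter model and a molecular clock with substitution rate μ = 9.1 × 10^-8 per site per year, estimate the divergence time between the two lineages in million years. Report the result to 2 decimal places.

0.37

P = 4/173 ≈ 0.023121 and Q = 7/173 ≈ 0.040462.
Under the Kimura two-parameter model, d = −½ ln(1 − 2P − Q) − ¼ ln(1 − 2Q).
1 − 2P − Q = 0.913296, giving −½ ln(0.913296) = 0.045348.
1 − 2Q = 0.919076, giving −¼ ln(0.919076) = 0.021097.
d = 0.045348 + 0.021097 = 0.066445.
Under a molecular clock d = 2μt, so t = d/(2μ) = 0.066445 / (2 × 9.1 × 10^-8) = 0.37 million years.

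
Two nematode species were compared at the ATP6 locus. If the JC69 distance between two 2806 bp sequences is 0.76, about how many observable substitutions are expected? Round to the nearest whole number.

1341

Invert JC69: p = (3/4)(1 − e^(−4d/3)) = 0.75 × (1 − e^(-1.013333)) = 0.75 × (1 − 0.363007) = 0.477745.
Expected differing sites = pL ≈ 0.477745 × 2806 = 1340.55247 ≈ 1341.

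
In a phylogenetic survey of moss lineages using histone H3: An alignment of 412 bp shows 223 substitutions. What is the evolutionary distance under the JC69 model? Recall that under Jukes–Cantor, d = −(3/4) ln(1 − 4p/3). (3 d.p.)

p = 223/412 ≈ 0.541262.
d = −(3/4) ln(1 − 4p/3) = −0.75 ln(1 − 0.721683) = −0.75 ln(0.278317)
  = −0.75 × (-1.278995) = 0.959246 substitutions/site.

0.959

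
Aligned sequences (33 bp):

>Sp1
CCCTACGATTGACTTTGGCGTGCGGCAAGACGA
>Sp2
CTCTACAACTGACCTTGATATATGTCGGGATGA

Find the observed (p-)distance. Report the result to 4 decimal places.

The sequences differ at 13 of 33 positions.
p = 13/33 = 0.393939… ≈ 0.3939 (to 4 d.p.).

0.3939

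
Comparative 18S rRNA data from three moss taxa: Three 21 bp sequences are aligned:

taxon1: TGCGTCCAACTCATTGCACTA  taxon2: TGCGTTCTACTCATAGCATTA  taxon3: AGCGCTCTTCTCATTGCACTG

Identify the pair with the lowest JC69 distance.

taxon1 and taxon2

taxon1–taxon2: 4/21 differ, p = 0.190, d = 0.220.
taxon1–taxon3: 6/21 differ, p = 0.286, d = 0.360.
taxon2–taxon3: 6/21 differ, p = 0.286, d = 0.360.
The smallest distance is between taxon1 and taxon2.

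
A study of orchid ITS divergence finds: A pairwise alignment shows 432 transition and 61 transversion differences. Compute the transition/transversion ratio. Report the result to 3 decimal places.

7.082

R = 432/61 = 7.081967… ≈ 7.082 (to 3 d.p.).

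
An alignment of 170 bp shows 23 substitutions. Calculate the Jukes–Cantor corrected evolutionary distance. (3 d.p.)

p = 23/170 ≈ 0.135294.
d = −(3/4) ln(1 − 4p/3) = −0.75 ln(1 − 0.180392) = −0.75 ln(0.819608)
  = −0.75 × (-0.198929) = 0.149197 substitutions/site.

0.149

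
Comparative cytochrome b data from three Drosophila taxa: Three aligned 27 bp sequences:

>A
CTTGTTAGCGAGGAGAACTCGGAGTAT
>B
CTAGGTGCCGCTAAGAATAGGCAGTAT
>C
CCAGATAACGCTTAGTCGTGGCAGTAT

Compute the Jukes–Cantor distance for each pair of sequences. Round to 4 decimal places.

A–B: 11/27 sites differ → p ≈ 0.407407, d = −0.75 ln(1 − 0.543209) = 0.587647 ≈ 0.5876.
A–C: 12/27 sites differ → p ≈ 0.444444, d = −0.75 ln(1 − 0.592592) = 0.673455 ≈ 0.6735.
B–C: 9/27 sites differ → p ≈ 0.333333, d = −0.75 ln(1 − 0.444444) = 0.440839 ≈ 0.4408.

d(A,B) = 0.5876, d(A,C) = 0.6735, d(B,C) = 0.4408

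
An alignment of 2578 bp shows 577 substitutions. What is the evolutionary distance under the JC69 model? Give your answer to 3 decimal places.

p = 577/2578 ≈ 0.223817.
d = −(3/4) ln(1 − 4p/3) = −0.75 ln(1 − 0.298423) = −0.75 ln(0.701577)
  = −0.75 × (-0.354425) = 0.265819 substitutions/site.

0.266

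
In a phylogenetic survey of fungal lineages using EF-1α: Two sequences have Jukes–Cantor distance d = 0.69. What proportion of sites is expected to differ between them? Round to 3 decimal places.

0.451

p = (3/4)(1 − e^(−4d/3)) = 0.75 × (1 − e^(-0.92)) = 0.75 × (1 − 0.398519) = 0.451111.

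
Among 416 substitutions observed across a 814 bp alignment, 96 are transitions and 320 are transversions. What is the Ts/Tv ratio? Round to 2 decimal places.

0.30

R = 96/320 = 0.30.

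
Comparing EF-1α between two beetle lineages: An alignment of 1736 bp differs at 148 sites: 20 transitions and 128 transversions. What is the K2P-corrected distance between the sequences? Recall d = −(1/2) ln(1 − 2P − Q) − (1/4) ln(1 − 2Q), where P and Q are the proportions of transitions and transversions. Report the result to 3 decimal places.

P = 20/1736 ≈ 0.011521 and Q = 128/1736 ≈ 0.073733.
Under the Kimura two-parameter model, d = −½ ln(1 − 2P − Q) − ¼ ln(1 − 2Q).
1 − 2P − Q = 0.903225, giving −½ ln(0.903225) = 0.050892.
1 − 2Q = 0.852534, giving −¼ ln(0.852534) = 0.039886.
d = 0.050892 + 0.039886 = 0.090778.

0.091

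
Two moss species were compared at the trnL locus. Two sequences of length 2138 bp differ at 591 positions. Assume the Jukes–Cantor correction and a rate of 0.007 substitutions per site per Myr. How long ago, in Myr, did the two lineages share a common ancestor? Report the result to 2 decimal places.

p = 591/2138 ≈ 0.276427.
d = −(3/4) ln(1 − 4p/3) = −0.75 ln(1 − 0.368569) = −0.75 ln(0.631431)
  = −0.75 × (-0.459767) = 0.344825 substitutions/site.
Under a molecular clock d = 2μt, so t = d/(2μ) = 0.344825 / (2 × 0.007) = 24.63 Myr.

24.63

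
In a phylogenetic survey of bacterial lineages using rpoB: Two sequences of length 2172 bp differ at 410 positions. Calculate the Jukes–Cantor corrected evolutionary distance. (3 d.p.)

0.217

p = 410/2172 ≈ 0.188766.
d = −(3/4) ln(1 − 4p/3) = −0.75 ln(1 − 0.251688) = −0.75 ln(0.748312)
  = −0.75 × (-0.289935) = 0.217451 substitutions/site.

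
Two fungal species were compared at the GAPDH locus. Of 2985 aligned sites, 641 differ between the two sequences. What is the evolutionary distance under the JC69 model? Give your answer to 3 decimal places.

p = 641/2985 ≈ 0.21474.
d = −(3/4) ln(1 − 4p/3) = −0.75 ln(1 − 0.28632) = −0.75 ln(0.71368)
  = −0.75 × (-0.337321) = 0.252991 substitutions/site.

0.253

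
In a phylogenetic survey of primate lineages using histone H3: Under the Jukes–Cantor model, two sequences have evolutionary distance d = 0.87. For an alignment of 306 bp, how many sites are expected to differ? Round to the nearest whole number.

158

Invert JC69: p = (3/4)(1 − e^(−4d/3)) = 0.75 × (1 − e^(-1.16)) = 0.75 × (1 − 0.313486) = 0.514886.
Expected differing sites = pL ≈ 0.514886 × 306 = 157.555116 ≈ 158.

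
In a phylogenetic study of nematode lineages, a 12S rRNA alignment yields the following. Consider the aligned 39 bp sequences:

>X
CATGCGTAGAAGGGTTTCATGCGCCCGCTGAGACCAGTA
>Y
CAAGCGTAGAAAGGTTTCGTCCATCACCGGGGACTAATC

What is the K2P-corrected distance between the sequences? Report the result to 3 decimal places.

Of 39 sites, 7 differences are transitions and 6 are transversions, so P = 7/39 ≈ 0.179487 and Q = 6/39 ≈ 0.153846.
Under the Kimura two-parameter model, d = −½ ln(1 − 2P − Q) − ¼ ln(1 − 2Q).
1 − 2P − Q = 0.48718, giving −½ ln(0.48718) = 0.359561.
1 − 2Q = 0.692308, giving −¼ ln(0.692308) = 0.091931.
d = 0.359561 + 0.091931 = 0.451492.

0.451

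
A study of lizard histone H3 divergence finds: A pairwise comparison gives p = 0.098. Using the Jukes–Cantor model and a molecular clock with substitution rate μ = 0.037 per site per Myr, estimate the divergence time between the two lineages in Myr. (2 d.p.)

1.42

d = −(3/4) ln(1 − 4p/3) = −0.75 ln(1 − 0.130667) = −0.75 ln(0.869333)
  = −0.75 × (-0.140029) = 0.105022 substitutions/site.
Under a molecular clock d = 2μt, so t = d/(2μ) = 0.105022 / (2 × 0.037) = 1.42 Myr.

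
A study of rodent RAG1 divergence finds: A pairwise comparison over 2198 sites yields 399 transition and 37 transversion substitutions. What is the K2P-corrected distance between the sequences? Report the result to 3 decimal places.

P = 399/2198 ≈ 0.181529 and Q = 37/2198 ≈ 0.016833.
Under the Kimura two-parameter model, d = −½ ln(1 − 2P − Q) − ¼ ln(1 − 2Q).
1 − 2P − Q = 0.620109, giving −½ ln(0.620109) = 0.238930.
1 − 2Q = 0.966334, giving −¼ ln(0.966334) = 0.008561.
d = 0.238930 + 0.008561 = 0.247491.

0.247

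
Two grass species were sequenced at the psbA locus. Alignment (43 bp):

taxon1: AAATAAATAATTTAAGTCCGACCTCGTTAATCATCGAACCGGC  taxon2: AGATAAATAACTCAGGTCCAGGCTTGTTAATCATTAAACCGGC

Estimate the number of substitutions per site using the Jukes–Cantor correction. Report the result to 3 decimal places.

The sequences differ at 10 of 43 sites (2, 11, 13, 15, 20, 21, 22, 25, 35, 36), so p = 10/43 ≈ 0.232558.
d = −(3/4) ln(1 − 4p/3) = −0.75 ln(1 − 0.310077) = −0.75 ln(0.689923)
  = −0.75 × (-0.371175) = 0.278381 substitutions/site.

0.278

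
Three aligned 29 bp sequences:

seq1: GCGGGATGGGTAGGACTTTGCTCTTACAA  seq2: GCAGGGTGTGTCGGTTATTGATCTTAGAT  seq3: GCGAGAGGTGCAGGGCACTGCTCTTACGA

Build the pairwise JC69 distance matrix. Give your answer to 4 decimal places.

d(seq1,seq2) = 0.4618, d(seq1,seq3) = 0.3439, d(seq2,seq3) = 0.6829

seq1–seq2: 10/29 sites differ → p ≈ 0.344828, d = −0.75 ln(1 − 0.459771) = 0.461822 ≈ 0.4618.
seq1–seq3: 8/29 sites differ → p ≈ 0.275862, d = −0.75 ln(1 − 0.367816) = 0.343931 ≈ 0.3439.
seq2–seq3: 13/29 sites differ → p ≈ 0.448276, d = −0.75 ln(1 − 0.597701) = 0.682920 ≈ 0.6829.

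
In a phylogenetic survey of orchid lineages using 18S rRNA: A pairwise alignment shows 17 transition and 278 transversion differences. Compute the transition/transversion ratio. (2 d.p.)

R = 17/278 = 0.061151… ≈ 0.06 (to 2 d.p.).

0.06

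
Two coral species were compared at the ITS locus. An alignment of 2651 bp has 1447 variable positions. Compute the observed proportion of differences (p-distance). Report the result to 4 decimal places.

0.5458

p = 1447/2651 = 0.545831… ≈ 0.5458 (to 4 d.p.).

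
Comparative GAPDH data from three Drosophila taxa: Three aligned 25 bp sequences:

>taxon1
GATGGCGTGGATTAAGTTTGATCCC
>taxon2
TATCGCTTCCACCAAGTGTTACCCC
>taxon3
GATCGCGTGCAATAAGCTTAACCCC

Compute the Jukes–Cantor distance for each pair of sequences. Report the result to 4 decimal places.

taxon1–taxon2: 10/25 sites differ → p = 0.4, d = −0.75 ln(1 − 0.533333) = 0.571605 ≈ 0.5716.
taxon1–taxon3: 6/25 sites differ → p = 0.24, d = −0.75 ln(1 − 0.32) = 0.289247 ≈ 0.2892.
taxon2–taxon3: 8/25 sites differ → p = 0.32, d = −0.75 ln(1 − 0.426667) = 0.417216 ≈ 0.4172.

d(taxon1,taxon2) = 0.5716, d(taxon1,taxon3) = 0.2892, d(taxon2,taxon3) = 0.4172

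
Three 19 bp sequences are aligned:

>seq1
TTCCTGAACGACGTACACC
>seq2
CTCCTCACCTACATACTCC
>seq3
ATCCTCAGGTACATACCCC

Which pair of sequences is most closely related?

seq2 and seq3

seq1–seq2: 6/19 differ, p = 0.316, d = 0.410.
seq1–seq3: 7/19 differ, p = 0.368, d = 0.507.
seq2–seq3: 4/19 differ, p = 0.211, d = 0.247.
The smallest distance is between seq2 and seq3.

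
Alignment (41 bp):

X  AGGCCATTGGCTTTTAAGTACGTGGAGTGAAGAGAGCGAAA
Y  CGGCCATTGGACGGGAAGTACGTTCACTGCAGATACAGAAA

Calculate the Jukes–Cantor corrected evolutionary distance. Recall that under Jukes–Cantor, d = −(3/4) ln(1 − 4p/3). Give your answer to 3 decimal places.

The sequences differ at 13 of 41 sites, so p = 13/41 ≈ 0.317073.
d = −(3/4) ln(1 − 4p/3) = −0.75 ln(1 − 0.422764) = −0.75 ln(0.577236)
  = −0.75 × (-0.549504) = 0.412128 substitutions/site.

0.412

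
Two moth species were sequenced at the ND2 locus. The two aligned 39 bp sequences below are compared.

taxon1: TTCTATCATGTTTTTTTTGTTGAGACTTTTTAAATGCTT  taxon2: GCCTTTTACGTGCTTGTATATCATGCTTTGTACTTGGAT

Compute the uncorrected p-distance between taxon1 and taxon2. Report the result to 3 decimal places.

0.487

The sequences differ at 19 of 39 positions.
p = 19/39 = 0.487179… ≈ 0.487 (to 3 d.p.).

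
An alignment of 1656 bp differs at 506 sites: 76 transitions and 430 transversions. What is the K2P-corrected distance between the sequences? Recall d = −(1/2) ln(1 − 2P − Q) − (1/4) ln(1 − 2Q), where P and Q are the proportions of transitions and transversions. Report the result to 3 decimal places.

P = 76/1656 ≈ 0.045894 and Q = 430/1656 ≈ 0.259662.
Under the Kimura two-parameter model, d = −½ ln(1 − 2P − Q) − ¼ ln(1 − 2Q).
1 − 2P − Q = 0.64855, giving −½ ln(0.64855) = 0.216508.
1 − 2Q = 0.480676, giving −¼ ln(0.480676) = 0.183140.
d = 0.216508 + 0.183140 = 0.399648.

0.400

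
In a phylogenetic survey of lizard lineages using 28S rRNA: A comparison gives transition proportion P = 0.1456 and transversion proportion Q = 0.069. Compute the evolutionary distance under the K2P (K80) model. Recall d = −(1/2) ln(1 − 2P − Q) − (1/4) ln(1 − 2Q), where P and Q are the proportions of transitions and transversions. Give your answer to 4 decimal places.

0.2604

Under the Kimura two-parameter model, d = −½ ln(1 − 2P − Q) − ¼ ln(1 − 2Q).
1 − 2P − Q = 0.6398, giving −½ ln(0.6398) = 0.223300.
1 − 2Q = 0.862, giving −¼ ln(0.862) = 0.037125.
d = 0.223300 + 0.037125 = 0.260425.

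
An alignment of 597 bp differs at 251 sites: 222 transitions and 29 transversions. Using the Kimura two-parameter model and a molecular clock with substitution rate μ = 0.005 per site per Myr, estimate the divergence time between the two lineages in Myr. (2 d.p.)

P = 222/597 ≈ 0.371859 and Q = 29/597 ≈ 0.048576.
Under the Kimura two-parameter model, d = −½ ln(1 − 2P − Q) − ¼ ln(1 − 2Q).
1 − 2P − Q = 0.207706, giving −½ ln(0.207706) = 0.785816.
1 − 2Q = 0.902848, giving −¼ ln(0.902848) = 0.025550.
d = 0.785816 + 0.025550 = 0.811366.
Under a molecular clock d = 2μt, so t = d/(2μ) = 0.811366 / (2 × 0.005) = 81.14 Myr.

81.14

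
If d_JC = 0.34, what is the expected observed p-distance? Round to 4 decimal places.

p = (3/4)(1 − e^(−4d/3)) = 0.75 × (1 − e^(-0.453333)) = 0.75 × (1 − 0.635506) = 0.273371.

0.2734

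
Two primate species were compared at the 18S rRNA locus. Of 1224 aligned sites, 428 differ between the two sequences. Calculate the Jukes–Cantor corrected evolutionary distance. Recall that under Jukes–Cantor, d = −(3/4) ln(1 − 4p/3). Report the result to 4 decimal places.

p = 428/1224 ≈ 0.349673.
d = −(3/4) ln(1 − 4p/3) = −0.75 ln(1 − 0.466231) = −0.75 ln(0.533769)
  = −0.75 × (-0.627792) = 0.470844 substitutions/site.

0.4708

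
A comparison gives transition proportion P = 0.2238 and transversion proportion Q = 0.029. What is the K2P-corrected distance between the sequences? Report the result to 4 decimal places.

0.3386

Under the Kimura two-parameter model, d = −½ ln(1 − 2P − Q) − ¼ ln(1 − 2Q).
1 − 2P − Q = 0.5234, giving −½ ln(0.5234) = 0.323705.
1 − 2Q = 0.942, giving −¼ ln(0.942) = 0.014938.
d = 0.323705 + 0.014938 = 0.338643.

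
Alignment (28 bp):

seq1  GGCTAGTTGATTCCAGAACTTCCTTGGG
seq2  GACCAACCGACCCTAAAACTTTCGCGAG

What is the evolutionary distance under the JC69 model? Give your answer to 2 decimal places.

The sequences differ at 13 of 28 sites, so p = 13/28 ≈ 0.464286.
d = −(3/4) ln(1 − 4p/3) = −0.75 ln(1 − 0.619048) = −0.75 ln(0.380952)
  = −0.75 × (-0.965082) = 0.723812 substitutions/site.

0.72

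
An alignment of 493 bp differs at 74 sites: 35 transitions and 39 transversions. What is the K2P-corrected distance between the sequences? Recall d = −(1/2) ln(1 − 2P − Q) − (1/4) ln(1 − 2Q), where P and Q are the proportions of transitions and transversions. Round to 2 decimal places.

P = 35/493 ≈ 0.070994 and Q = 39/493 ≈ 0.079108.
Under the Kimura two-parameter model, d = −½ ln(1 − 2P − Q) − ¼ ln(1 − 2Q).
1 − 2P − Q = 0.778904, giving −½ ln(0.778904) = 0.124934.
1 − 2Q = 0.841784, giving −¼ ln(0.841784) = 0.043058.
d = 0.124934 + 0.043058 = 0.167992.

0.17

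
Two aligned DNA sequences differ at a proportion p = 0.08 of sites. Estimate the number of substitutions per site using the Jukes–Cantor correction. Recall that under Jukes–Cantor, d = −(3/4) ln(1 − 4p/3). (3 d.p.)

0.085

d = −(3/4) ln(1 − 4p/3) = −0.75 ln(1 − 0.106667) = −0.75 ln(0.893333)
  = −0.75 × (-0.112796) = 0.084597 substitutions/site.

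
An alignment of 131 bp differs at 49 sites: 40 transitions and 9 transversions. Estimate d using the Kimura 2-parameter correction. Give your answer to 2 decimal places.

0.61

P = 40/131 ≈ 0.305344 and Q = 9/131 ≈ 0.068702.
Under the Kimura two-parameter model, d = −½ ln(1 − 2P − Q) − ¼ ln(1 − 2Q).
1 − 2P − Q = 0.32061, giving −½ ln(0.32061) = 0.568765.
1 − 2Q = 0.862596, giving −¼ ln(0.862596) = 0.036952.
d = 0.568765 + 0.036952 = 0.605717.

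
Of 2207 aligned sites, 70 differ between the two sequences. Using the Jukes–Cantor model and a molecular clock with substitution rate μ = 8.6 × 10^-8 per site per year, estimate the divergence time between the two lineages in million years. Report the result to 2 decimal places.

0.19

p = 70/2207 ≈ 0.031717.
d = −(3/4) ln(1 − 4p/3) = −0.75 ln(1 − 0.042289) = −0.75 ln(0.957711)
  = −0.75 × (-0.043209) = 0.032407 substitutions/site.
Under a molecular clock d = 2μt, so t = d/(2μ) = 0.032407 / (2 × 8.6 × 10^-8) = 0.19 million years.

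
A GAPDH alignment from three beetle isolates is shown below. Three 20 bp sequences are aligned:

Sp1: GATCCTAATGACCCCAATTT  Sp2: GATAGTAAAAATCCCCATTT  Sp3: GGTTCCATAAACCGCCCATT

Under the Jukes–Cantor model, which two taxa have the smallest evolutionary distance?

Sp1 and Sp2

Sp1–Sp2: 6/20 differ, p = 0.300, d = 0.383.
Sp1–Sp3: 10/20 differ, p = 0.500, d = 0.824.
Sp2–Sp3: 9/20 differ, p = 0.450, d = 0.687.
The smallest distance is between Sp1 and Sp2.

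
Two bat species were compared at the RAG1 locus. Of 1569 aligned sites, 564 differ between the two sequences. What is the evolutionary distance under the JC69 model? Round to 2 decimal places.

p = 564/1569 ≈ 0.359465.
d = −(3/4) ln(1 − 4p/3) = −0.75 ln(1 − 0.479287) = −0.75 ln(0.520713)
  = −0.75 × (-0.652556) = 0.489417 substitutions/site.

0.49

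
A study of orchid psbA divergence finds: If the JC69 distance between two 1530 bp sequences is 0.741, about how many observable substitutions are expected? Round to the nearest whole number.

Invert JC69: p = (3/4)(1 − e^(−4d/3)) = 0.75 × (1 − e^(-0.988)) = 0.75 × (1 − 0.372321) = 0.470759.
Expected differing sites = pL ≈ 0.470759 × 1530 = 720.26127 ≈ 720.

720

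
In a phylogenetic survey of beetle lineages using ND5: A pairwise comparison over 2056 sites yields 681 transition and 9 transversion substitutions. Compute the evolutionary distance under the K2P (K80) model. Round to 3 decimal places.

0.552

P = 681/2056 ≈ 0.331226 and Q = 9/2056 ≈ 0.004377.
Under the Kimura two-parameter model, d = −½ ln(1 − 2P − Q) − ¼ ln(1 − 2Q).
1 − 2P − Q = 0.333171, giving −½ ln(0.333171) = 0.549550.
1 − 2Q = 0.991246, giving −¼ ln(0.991246) = 0.002198.
d = 0.549550 + 0.002198 = 0.551748.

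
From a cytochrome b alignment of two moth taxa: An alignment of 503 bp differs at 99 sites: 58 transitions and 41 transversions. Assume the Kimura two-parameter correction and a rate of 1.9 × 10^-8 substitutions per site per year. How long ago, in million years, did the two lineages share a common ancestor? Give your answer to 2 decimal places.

P = 58/503 ≈ 0.115308 and Q = 41/503 ≈ 0.081511.
Under the Kimura two-parameter model, d = −½ ln(1 − 2P − Q) − ¼ ln(1 − 2Q).
1 − 2P − Q = 0.687873, giving −½ ln(0.687873) = 0.187076.
1 − 2Q = 0.836978, giving −¼ ln(0.836978) = 0.044489.
d = 0.187076 + 0.044489 = 0.231565.
Under a molecular clock d = 2μt, so t = d/(2μ) = 0.231565 / (2 × 1.9 × 10^-8) = 6.09 million years.

6.09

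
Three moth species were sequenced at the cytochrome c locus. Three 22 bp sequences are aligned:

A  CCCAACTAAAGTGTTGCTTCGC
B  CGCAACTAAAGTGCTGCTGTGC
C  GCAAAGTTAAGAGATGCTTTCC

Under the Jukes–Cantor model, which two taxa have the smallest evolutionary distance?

A and B

A–B: 4/22 differ, p = 0.182, d = 0.208.
A–C: 8/22 differ, p = 0.364, d = 0.497.
B–C: 9/22 differ, p = 0.409, d = 0.591.
The smallest distance is between A and B.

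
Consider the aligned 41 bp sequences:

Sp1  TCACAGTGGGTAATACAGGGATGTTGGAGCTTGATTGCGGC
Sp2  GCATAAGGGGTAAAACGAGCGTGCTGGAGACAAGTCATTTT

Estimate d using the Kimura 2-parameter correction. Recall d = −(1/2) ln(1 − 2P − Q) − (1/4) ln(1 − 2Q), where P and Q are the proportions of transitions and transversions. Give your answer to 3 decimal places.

Of 41 sites, 13 differences are transitions and 8 are transversions, so P = 13/41 ≈ 0.317073 and Q = 8/41 ≈ 0.195122.
Under the Kimura two-parameter model, d = −½ ln(1 − 2P − Q) − ¼ ln(1 − 2Q).
1 − 2P − Q = 0.170732, giving −½ ln(0.170732) = 0.883830.
1 − 2Q = 0.609756, giving −¼ ln(0.609756) = 0.123674.
d = 0.883830 + 0.123674 = 1.007504.

1.008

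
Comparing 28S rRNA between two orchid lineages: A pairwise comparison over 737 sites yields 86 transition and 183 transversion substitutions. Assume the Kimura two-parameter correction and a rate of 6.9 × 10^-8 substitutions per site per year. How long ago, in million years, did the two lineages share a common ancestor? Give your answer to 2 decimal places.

P = 86/737 ≈ 0.116689 and Q = 183/737 ≈ 0.248304.
Under the Kimura two-parameter model, d = −½ ln(1 − 2P − Q) − ¼ ln(1 − 2Q).
1 − 2P − Q = 0.518318, giving −½ ln(0.518318) = 0.328583.
1 − 2Q = 0.503392, giving −¼ ln(0.503392) = 0.171597.
d = 0.328583 + 0.171597 = 0.500180.
Under a molecular clock d = 2μt, so t = d/(2μ) = 0.500180 / (2 × 6.9 × 10^-8) = 3.62 million years.

3.62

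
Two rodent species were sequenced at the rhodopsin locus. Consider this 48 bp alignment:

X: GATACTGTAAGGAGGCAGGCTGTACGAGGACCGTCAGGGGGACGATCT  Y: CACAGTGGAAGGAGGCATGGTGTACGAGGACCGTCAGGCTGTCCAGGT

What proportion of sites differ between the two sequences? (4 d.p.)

The sequences differ at 12 of 48 positions.
p = 12/48 = 0.2500.

0.2500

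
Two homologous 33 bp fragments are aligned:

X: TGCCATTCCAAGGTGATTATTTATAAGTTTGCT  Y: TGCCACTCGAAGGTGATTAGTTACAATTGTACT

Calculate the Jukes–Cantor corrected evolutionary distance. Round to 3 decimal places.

The sequences differ at 7 of 33 sites (6, 9, 20, 24, 27, 29, 31), so p = 7/33 ≈ 0.212121.
d = −(3/4) ln(1 − 4p/3) = −0.75 ln(1 − 0.282828) = −0.75 ln(0.717172)
  = −0.75 × (-0.332440) = 0.249330 substitutions/site.

0.249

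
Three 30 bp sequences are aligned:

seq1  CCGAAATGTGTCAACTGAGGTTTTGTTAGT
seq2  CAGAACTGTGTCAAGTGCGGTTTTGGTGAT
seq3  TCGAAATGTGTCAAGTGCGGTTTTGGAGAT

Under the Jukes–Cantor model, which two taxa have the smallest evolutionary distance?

seq2 and seq3

seq1–seq2: 7/30 differ, p = 0.233, d = 0.280.
seq1–seq3: 7/30 differ, p = 0.233, d = 0.280.
seq2–seq3: 4/30 differ, p = 0.133, d = 0.147.
The smallest distance is between seq2 and seq3.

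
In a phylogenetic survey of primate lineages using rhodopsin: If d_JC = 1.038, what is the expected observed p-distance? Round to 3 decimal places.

0.562

p = (3/4)(1 − e^(−4d/3)) = 0.75 × (1 − e^(-1.384)) = 0.75 × (1 − 0.250574) = 0.562070.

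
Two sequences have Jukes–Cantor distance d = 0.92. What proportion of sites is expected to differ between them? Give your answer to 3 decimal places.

p = (3/4)(1 − e^(−4d/3)) = 0.75 × (1 − e^(-1.226667)) = 0.75 × (1 − 0.293268) = 0.530049.

0.530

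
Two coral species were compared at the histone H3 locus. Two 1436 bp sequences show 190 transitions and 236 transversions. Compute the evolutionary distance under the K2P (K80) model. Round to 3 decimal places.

P = 190/1436 ≈ 0.132312 and Q = 236/1436 ≈ 0.164345.
Under the Kimura two-parameter model, d = −½ ln(1 − 2P − Q) − ¼ ln(1 − 2Q).
1 − 2P − Q = 0.571031, giving −½ ln(0.571031) = 0.280156.
1 − 2Q = 0.67131, giving −¼ ln(0.67131) = 0.099631.
d = 0.280156 + 0.099631 = 0.379787.

0.380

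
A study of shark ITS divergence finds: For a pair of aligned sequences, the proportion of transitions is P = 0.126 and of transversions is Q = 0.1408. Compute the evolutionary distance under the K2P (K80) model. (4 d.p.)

Under the Kimura two-parameter model, d = −½ ln(1 − 2P − Q) − ¼ ln(1 − 2Q).
1 − 2P − Q = 0.6072, giving −½ ln(0.6072) = 0.249449.
1 − 2Q = 0.7184, giving −¼ ln(0.7184) = 0.082682.
d = 0.249449 + 0.082682 = 0.332131.

0.3321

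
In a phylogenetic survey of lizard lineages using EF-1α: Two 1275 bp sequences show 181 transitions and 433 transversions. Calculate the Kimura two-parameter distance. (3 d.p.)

P = 181/1275 ≈ 0.141961 and Q = 433/1275 ≈ 0.339608.
Under the Kimura two-parameter model, d = −½ ln(1 − 2P − Q) − ¼ ln(1 − 2Q).
1 − 2P − Q = 0.37647, giving −½ ln(0.37647) = 0.488458.
1 − 2Q = 0.320784, giving −¼ ln(0.320784) = 0.284247.
d = 0.488458 + 0.284247 = 0.772705.

0.773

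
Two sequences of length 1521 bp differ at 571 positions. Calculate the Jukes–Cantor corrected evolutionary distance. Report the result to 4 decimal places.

0.5207

p = 571/1521 ≈ 0.375411.
d = −(3/4) ln(1 − 4p/3) = −0.75 ln(1 − 0.500548) = −0.75 ln(0.499452)
  = −0.75 × (-0.694244) = 0.520683 substitutions/site.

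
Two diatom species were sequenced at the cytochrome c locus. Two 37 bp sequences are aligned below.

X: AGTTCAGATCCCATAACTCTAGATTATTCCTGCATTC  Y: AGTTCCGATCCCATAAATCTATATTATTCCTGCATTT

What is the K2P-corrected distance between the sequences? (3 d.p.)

Of 37 sites, 1 differences are transitions and 3 are transversions, so P = 1/37 ≈ 0.027027 and Q = 3/37 ≈ 0.081081.
Under the Kimura two-parameter model, d = −½ ln(1 − 2P − Q) − ¼ ln(1 − 2Q).
1 − 2P − Q = 0.864865, giving −½ ln(0.864865) = 0.072591.
1 − 2Q = 0.837838, giving −¼ ln(0.837838) = 0.044233.
d = 0.072591 + 0.044233 = 0.116824.

0.117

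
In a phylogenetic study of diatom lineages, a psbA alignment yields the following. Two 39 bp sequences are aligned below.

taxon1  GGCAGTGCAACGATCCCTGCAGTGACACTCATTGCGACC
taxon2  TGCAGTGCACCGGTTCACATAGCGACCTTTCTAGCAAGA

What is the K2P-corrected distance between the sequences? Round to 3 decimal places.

Of 39 sites, 9 differences are transitions and 8 are transversions, so P = 9/39 ≈ 0.230769 and Q = 8/39 ≈ 0.205128.
Under the Kimura two-parameter model, d = −½ ln(1 − 2P − Q) − ¼ ln(1 − 2Q).
1 − 2P − Q = 0.333334, giving −½ ln(0.333334) = 0.549305.
1 − 2Q = 0.589744, giving −¼ ln(0.589744) = 0.132017.
d = 0.549305 + 0.132017 = 0.681322.

0.681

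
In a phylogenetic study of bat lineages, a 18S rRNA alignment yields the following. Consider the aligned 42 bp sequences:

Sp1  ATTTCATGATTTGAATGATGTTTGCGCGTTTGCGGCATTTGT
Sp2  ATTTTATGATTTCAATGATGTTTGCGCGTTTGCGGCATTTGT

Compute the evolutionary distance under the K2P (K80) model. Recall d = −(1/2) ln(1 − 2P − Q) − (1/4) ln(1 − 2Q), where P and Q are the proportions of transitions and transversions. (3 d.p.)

0.049

Of 42 sites, 1 differences are transitions and 1 are transversions, so P = 1/42 ≈ 0.02381 and Q = 1/42 ≈ 0.02381.
Under the Kimura two-parameter model, d = −½ ln(1 − 2P − Q) − ¼ ln(1 − 2Q).
1 − 2P − Q = 0.92857, giving −½ ln(0.92857) = 0.037055.
1 − 2Q = 0.95238, giving −¼ ln(0.95238) = 0.012198.
d = 0.037055 + 0.012198 = 0.049253.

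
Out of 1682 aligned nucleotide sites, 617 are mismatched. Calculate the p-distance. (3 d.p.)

0.367

p = 617/1682 = 0.366825… ≈ 0.367 (to 3 d.p.).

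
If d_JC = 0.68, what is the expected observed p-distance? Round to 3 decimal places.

p = (3/4)(1 − e^(−4d/3)) = 0.75 × (1 − e^(-0.906667)) = 0.75 × (1 − 0.403868) = 0.447099.

0.447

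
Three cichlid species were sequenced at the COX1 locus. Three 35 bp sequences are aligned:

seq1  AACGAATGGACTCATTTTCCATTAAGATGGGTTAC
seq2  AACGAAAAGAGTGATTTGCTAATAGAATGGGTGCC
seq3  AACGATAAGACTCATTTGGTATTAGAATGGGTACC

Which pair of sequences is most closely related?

seq2 and seq3

seq1–seq2: 11/35 differ, p = 0.314, d = 0.407.
seq1–seq3: 10/35 differ, p = 0.286, d = 0.360.
seq2–seq3: 6/35 differ, p = 0.171, d = 0.195.
The smallest distance is between seq2 and seq3.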